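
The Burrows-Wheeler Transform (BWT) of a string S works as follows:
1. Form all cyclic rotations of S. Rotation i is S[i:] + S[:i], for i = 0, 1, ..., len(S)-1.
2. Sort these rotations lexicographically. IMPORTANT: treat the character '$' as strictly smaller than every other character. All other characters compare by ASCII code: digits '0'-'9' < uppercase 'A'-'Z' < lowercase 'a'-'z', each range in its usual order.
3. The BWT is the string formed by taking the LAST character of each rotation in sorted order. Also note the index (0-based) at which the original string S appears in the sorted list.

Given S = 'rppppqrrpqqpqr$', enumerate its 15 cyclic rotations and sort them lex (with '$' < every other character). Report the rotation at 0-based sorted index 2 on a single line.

All 15 rotations (rotation i = S[i:]+S[:i]):
  rot[0] = rppppqrrpqqpqr$
  rot[1] = ppppqrrpqqpqr$r
  rot[2] = pppqrrpqqpqr$rp
  rot[3] = ppqrrpqqpqr$rpp
  rot[4] = pqrrpqqpqr$rppp
  rot[5] = qrrpqqpqr$rpppp
  rot[6] = rrpqqpqr$rppppq
  rot[7] = rpqqpqr$rppppqr
  rot[8] = pqqpqr$rppppqrr
  rot[9] = qqpqr$rppppqrrp
  rot[10] = qpqr$rppppqrrpq
  rot[11] = pqr$rppppqrrpqq
  rot[12] = qr$rppppqrrpqqp
  rot[13] = r$rppppqrrpqqpq
  rot[14] = $rppppqrrpqqpqr
Sorted (with $ < everything):
  sorted[0] = $rppppqrrpqqpqr
  sorted[1] = ppppqrrpqqpqr$r
  sorted[2] = pppqrrpqqpqr$rp
  sorted[3] = ppqrrpqqpqr$rpp
  sorted[4] = pqqpqr$rppppqrr
  sorted[5] = pqr$rppppqrrpqq
  sorted[6] = pqrrpqqpqr$rppp
  sorted[7] = qpqr$rppppqrrpq
  sorted[8] = qqpqr$rppppqrrp
  sorted[9] = qr$rppppqrrpqqp
  sorted[10] = qrrpqqpqr$rpppp
  sorted[11] = r$rppppqrrpqqpq
  sorted[12] = rppppqrrpqqpqr$
  sorted[13] = rpqqpqr$rppppqr
  sorted[14] = rrpqqpqr$rppppq
sorted[2] = pppqrrpqqpqr$rp

Answer: pppqrrpqqpqr$rp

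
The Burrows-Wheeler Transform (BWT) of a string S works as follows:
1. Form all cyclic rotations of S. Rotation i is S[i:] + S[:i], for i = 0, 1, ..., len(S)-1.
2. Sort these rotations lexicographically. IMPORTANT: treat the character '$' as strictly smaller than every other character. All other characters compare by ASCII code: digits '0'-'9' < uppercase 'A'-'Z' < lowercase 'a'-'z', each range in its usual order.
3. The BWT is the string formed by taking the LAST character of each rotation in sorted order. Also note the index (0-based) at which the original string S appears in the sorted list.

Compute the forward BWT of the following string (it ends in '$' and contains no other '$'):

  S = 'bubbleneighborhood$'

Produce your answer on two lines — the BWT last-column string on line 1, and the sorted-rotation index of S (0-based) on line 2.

Answer: dubh$onligrebeohbob
4

Derivation:
All 19 rotations (rotation i = S[i:]+S[:i]):
  rot[0] = bubbleneighborhood$
  rot[1] = ubbleneighborhood$b
  rot[2] = bbleneighborhood$bu
  rot[3] = bleneighborhood$bub
  rot[4] = leneighborhood$bubb
  rot[5] = eneighborhood$bubbl
  rot[6] = neighborhood$bubble
  rot[7] = eighborhood$bubblen
  rot[8] = ighborhood$bubblene
  rot[9] = ghborhood$bubblenei
  rot[10] = hborhood$bubbleneig
  rot[11] = borhood$bubbleneigh
  rot[12] = orhood$bubbleneighb
  rot[13] = rhood$bubbleneighbo
  rot[14] = hood$bubbleneighbor
  rot[15] = ood$bubbleneighborh
  rot[16] = od$bubbleneighborho
  rot[17] = d$bubbleneighborhoo
  rot[18] = $bubbleneighborhood
Sorted (with $ < everything):
  sorted[0] = $bubbleneighborhood  (last char: 'd')
  sorted[1] = bbleneighborhood$bu  (last char: 'u')
  sorted[2] = bleneighborhood$bub  (last char: 'b')
  sorted[3] = borhood$bubbleneigh  (last char: 'h')
  sorted[4] = bubbleneighborhood$  (last char: '$')
  sorted[5] = d$bubbleneighborhoo  (last char: 'o')
  sorted[6] = eighborhood$bubblen  (last char: 'n')
  sorted[7] = eneighborhood$bubbl  (last char: 'l')
  sorted[8] = ghborhood$bubblenei  (last char: 'i')
  sorted[9] = hborhood$bubbleneig  (last char: 'g')
  sorted[10] = hood$bubbleneighbor  (last char: 'r')
  sorted[11] = ighborhood$bubblene  (last char: 'e')
  sorted[12] = leneighborhood$bubb  (last char: 'b')
  sorted[13] = neighborhood$bubble  (last char: 'e')
  sorted[14] = od$bubbleneighborho  (last char: 'o')
  sorted[15] = ood$bubbleneighborh  (last char: 'h')
  sorted[16] = orhood$bubbleneighb  (last char: 'b')
  sorted[17] = rhood$bubbleneighbo  (last char: 'o')
  sorted[18] = ubbleneighborhood$b  (last char: 'b')
Last column: dubh$onligrebeohbob
Original string S is at sorted index 4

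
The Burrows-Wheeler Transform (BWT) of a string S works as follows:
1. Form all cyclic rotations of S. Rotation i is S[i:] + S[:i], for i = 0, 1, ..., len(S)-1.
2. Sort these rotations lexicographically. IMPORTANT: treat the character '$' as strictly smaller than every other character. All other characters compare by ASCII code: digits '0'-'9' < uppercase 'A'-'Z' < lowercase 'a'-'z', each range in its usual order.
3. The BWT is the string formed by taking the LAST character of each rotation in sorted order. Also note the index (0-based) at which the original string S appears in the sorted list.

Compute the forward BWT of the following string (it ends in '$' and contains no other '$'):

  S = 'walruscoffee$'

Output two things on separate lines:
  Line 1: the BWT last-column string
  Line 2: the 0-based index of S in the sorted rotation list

Answer: ewseffoaclur$
12

Derivation:
All 13 rotations (rotation i = S[i:]+S[:i]):
  rot[0] = walruscoffee$
  rot[1] = alruscoffee$w
  rot[2] = lruscoffee$wa
  rot[3] = ruscoffee$wal
  rot[4] = uscoffee$walr
  rot[5] = scoffee$walru
  rot[6] = coffee$walrus
  rot[7] = offee$walrusc
  rot[8] = ffee$walrusco
  rot[9] = fee$walruscof
  rot[10] = ee$walruscoff
  rot[11] = e$walruscoffe
  rot[12] = $walruscoffee
Sorted (with $ < everything):
  sorted[0] = $walruscoffee  (last char: 'e')
  sorted[1] = alruscoffee$w  (last char: 'w')
  sorted[2] = coffee$walrus  (last char: 's')
  sorted[3] = e$walruscoffe  (last char: 'e')
  sorted[4] = ee$walruscoff  (last char: 'f')
  sorted[5] = fee$walruscof  (last char: 'f')
  sorted[6] = ffee$walrusco  (last char: 'o')
  sorted[7] = lruscoffee$wa  (last char: 'a')
  sorted[8] = offee$walrusc  (last char: 'c')
  sorted[9] = ruscoffee$wal  (last char: 'l')
  sorted[10] = scoffee$walru  (last char: 'u')
  sorted[11] = uscoffee$walr  (last char: 'r')
  sorted[12] = walruscoffee$  (last char: '$')
Last column: ewseffoaclur$
Original string S is at sorted index 12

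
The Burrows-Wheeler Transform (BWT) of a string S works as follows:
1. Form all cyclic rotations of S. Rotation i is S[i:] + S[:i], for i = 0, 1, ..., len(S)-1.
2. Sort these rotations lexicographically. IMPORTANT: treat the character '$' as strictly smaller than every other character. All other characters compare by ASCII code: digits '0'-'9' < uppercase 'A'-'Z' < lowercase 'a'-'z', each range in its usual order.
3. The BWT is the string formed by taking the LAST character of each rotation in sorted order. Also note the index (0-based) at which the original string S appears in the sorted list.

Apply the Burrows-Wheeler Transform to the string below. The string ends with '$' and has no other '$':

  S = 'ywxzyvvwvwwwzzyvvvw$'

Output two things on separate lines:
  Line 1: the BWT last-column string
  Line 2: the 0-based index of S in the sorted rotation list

All 20 rotations (rotation i = S[i:]+S[:i]):
  rot[0] = ywxzyvvwvwwwzzyvvvw$
  rot[1] = wxzyvvwvwwwzzyvvvw$y
  rot[2] = xzyvvwvwwwzzyvvvw$yw
  rot[3] = zyvvwvwwwzzyvvvw$ywx
  rot[4] = yvvwvwwwzzyvvvw$ywxz
  rot[5] = vvwvwwwzzyvvvw$ywxzy
  rot[6] = vwvwwwzzyvvvw$ywxzyv
  rot[7] = wvwwwzzyvvvw$ywxzyvv
  rot[8] = vwwwzzyvvvw$ywxzyvvw
  rot[9] = wwwzzyvvvw$ywxzyvvwv
  rot[10] = wwzzyvvvw$ywxzyvvwvw
  rot[11] = wzzyvvvw$ywxzyvvwvww
  rot[12] = zzyvvvw$ywxzyvvwvwww
  rot[13] = zyvvvw$ywxzyvvwvwwwz
  rot[14] = yvvvw$ywxzyvvwvwwwzz
  rot[15] = vvvw$ywxzyvvwvwwwzzy
  rot[16] = vvw$ywxzyvvwvwwwzzyv
  rot[17] = vw$ywxzyvvwvwwwzzyvv
  rot[18] = w$ywxzyvvwvwwwzzyvvv
  rot[19] = $ywxzyvvwvwwwzzyvvvw
Sorted (with $ < everything):
  sorted[0] = $ywxzyvvwvwwwzzyvvvw  (last char: 'w')
  sorted[1] = vvvw$ywxzyvvwvwwwzzy  (last char: 'y')
  sorted[2] = vvw$ywxzyvvwvwwwzzyv  (last char: 'v')
  sorted[3] = vvwvwwwzzyvvvw$ywxzy  (last char: 'y')
  sorted[4] = vw$ywxzyvvwvwwwzzyvv  (last char: 'v')
  sorted[5] = vwvwwwzzyvvvw$ywxzyv  (last char: 'v')
  sorted[6] = vwwwzzyvvvw$ywxzyvvw  (last char: 'w')
  sorted[7] = w$ywxzyvvwvwwwzzyvvv  (last char: 'v')
  sorted[8] = wvwwwzzyvvvw$ywxzyvv  (last char: 'v')
  sorted[9] = wwwzzyvvvw$ywxzyvvwv  (last char: 'v')
  sorted[10] = wwzzyvvvw$ywxzyvvwvw  (last char: 'w')
  sorted[11] = wxzyvvwvwwwzzyvvvw$y  (last char: 'y')
  sorted[12] = wzzyvvvw$ywxzyvvwvww  (last char: 'w')
  sorted[13] = xzyvvwvwwwzzyvvvw$yw  (last char: 'w')
  sorted[14] = yvvvw$ywxzyvvwvwwwzz  (last char: 'z')
  sorted[15] = yvvwvwwwzzyvvvw$ywxz  (last char: 'z')
  sorted[16] = ywxzyvvwvwwwzzyvvvw$  (last char: '$')
  sorted[17] = zyvvvw$ywxzyvvwvwwwz  (last char: 'z')
  sorted[18] = zyvvwvwwwzzyvvvw$ywx  (last char: 'x')
  sorted[19] = zzyvvvw$ywxzyvvwvwww  (last char: 'w')
Last column: wyvyvvwvvvwywwzz$zxw
Original string S is at sorted index 16

Answer: wyvyvvwvvvwywwzz$zxw
16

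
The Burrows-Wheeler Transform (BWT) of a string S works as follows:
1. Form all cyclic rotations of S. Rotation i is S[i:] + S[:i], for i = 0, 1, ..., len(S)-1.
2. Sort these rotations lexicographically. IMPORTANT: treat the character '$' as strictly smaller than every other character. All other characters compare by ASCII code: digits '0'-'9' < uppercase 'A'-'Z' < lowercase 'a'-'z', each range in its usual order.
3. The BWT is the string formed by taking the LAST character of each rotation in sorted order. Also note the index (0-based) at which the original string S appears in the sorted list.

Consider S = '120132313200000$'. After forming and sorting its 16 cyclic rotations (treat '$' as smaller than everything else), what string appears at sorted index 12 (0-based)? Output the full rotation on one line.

Answer: 2313200000$12013

Derivation:
All 16 rotations (rotation i = S[i:]+S[:i]):
  rot[0] = 120132313200000$
  rot[1] = 20132313200000$1
  rot[2] = 0132313200000$12
  rot[3] = 132313200000$120
  rot[4] = 32313200000$1201
  rot[5] = 2313200000$12013
  rot[6] = 313200000$120132
  rot[7] = 13200000$1201323
  rot[8] = 3200000$12013231
  rot[9] = 200000$120132313
  rot[10] = 00000$1201323132
  rot[11] = 0000$12013231320
  rot[12] = 000$120132313200
  rot[13] = 00$1201323132000
  rot[14] = 0$12013231320000
  rot[15] = $120132313200000
Sorted (with $ < everything):
  sorted[0] = $120132313200000
  sorted[1] = 0$12013231320000
  sorted[2] = 00$1201323132000
  sorted[3] = 000$120132313200
  sorted[4] = 0000$12013231320
  sorted[5] = 00000$1201323132
  sorted[6] = 0132313200000$12
  sorted[7] = 120132313200000$
  sorted[8] = 13200000$1201323
  sorted[9] = 132313200000$120
  sorted[10] = 200000$120132313
  sorted[11] = 20132313200000$1
  sorted[12] = 2313200000$12013
  sorted[13] = 313200000$120132
  sorted[14] = 3200000$12013231
  sorted[15] = 32313200000$1201
sorted[12] = 2313200000$12013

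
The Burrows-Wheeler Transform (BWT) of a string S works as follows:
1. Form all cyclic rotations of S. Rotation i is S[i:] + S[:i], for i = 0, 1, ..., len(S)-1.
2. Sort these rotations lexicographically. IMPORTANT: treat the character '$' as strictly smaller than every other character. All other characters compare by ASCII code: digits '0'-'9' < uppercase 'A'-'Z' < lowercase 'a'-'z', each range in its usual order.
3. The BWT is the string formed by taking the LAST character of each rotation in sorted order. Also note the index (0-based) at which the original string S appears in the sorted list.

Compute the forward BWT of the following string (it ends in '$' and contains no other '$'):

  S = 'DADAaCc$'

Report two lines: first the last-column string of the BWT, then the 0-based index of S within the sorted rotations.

Answer: cDDa$AAC
4

Derivation:
All 8 rotations (rotation i = S[i:]+S[:i]):
  rot[0] = DADAaCc$
  rot[1] = ADAaCc$D
  rot[2] = DAaCc$DA
  rot[3] = AaCc$DAD
  rot[4] = aCc$DADA
  rot[5] = Cc$DADAa
  rot[6] = c$DADAaC
  rot[7] = $DADAaCc
Sorted (with $ < everything):
  sorted[0] = $DADAaCc  (last char: 'c')
  sorted[1] = ADAaCc$D  (last char: 'D')
  sorted[2] = AaCc$DAD  (last char: 'D')
  sorted[3] = Cc$DADAa  (last char: 'a')
  sorted[4] = DADAaCc$  (last char: '$')
  sorted[5] = DAaCc$DA  (last char: 'A')
  sorted[6] = aCc$DADA  (last char: 'A')
  sorted[7] = c$DADAaC  (last char: 'C')
Last column: cDDa$AAC
Original string S is at sorted index 4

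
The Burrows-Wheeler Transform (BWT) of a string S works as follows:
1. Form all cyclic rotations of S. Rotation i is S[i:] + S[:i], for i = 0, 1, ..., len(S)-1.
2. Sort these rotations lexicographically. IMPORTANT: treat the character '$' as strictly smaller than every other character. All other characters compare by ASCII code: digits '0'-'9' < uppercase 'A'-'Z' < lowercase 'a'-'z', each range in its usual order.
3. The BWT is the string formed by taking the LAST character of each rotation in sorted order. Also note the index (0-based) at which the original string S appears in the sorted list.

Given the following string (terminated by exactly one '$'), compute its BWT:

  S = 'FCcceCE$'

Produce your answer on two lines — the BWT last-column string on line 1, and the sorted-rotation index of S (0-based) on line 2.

Answer: EeFC$Ccc
4

Derivation:
All 8 rotations (rotation i = S[i:]+S[:i]):
  rot[0] = FCcceCE$
  rot[1] = CcceCE$F
  rot[2] = cceCE$FC
  rot[3] = ceCE$FCc
  rot[4] = eCE$FCcc
  rot[5] = CE$FCcce
  rot[6] = E$FCcceC
  rot[7] = $FCcceCE
Sorted (with $ < everything):
  sorted[0] = $FCcceCE  (last char: 'E')
  sorted[1] = CE$FCcce  (last char: 'e')
  sorted[2] = CcceCE$F  (last char: 'F')
  sorted[3] = E$FCcceC  (last char: 'C')
  sorted[4] = FCcceCE$  (last char: '$')
  sorted[5] = cceCE$FC  (last char: 'C')
  sorted[6] = ceCE$FCc  (last char: 'c')
  sorted[7] = eCE$FCcc  (last char: 'c')
Last column: EeFC$Ccc
Original string S is at sorted index 4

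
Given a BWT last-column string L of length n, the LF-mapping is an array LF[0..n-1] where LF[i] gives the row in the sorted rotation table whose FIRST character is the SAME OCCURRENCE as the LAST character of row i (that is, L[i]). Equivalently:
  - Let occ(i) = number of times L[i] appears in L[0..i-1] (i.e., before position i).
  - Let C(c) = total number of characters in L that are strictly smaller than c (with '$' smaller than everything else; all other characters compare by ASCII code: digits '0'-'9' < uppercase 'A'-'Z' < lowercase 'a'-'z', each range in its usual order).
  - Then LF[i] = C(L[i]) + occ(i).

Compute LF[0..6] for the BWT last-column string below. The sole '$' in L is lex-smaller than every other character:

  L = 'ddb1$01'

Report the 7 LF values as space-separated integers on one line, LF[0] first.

Answer: 5 6 4 2 0 1 3

Derivation:
Char counts: '$':1, '0':1, '1':2, 'b':1, 'd':2
C (first-col start): C('$')=0, C('0')=1, C('1')=2, C('b')=4, C('d')=5
L[0]='d': occ=0, LF[0]=C('d')+0=5+0=5
L[1]='d': occ=1, LF[1]=C('d')+1=5+1=6
L[2]='b': occ=0, LF[2]=C('b')+0=4+0=4
L[3]='1': occ=0, LF[3]=C('1')+0=2+0=2
L[4]='$': occ=0, LF[4]=C('$')+0=0+0=0
L[5]='0': occ=0, LF[5]=C('0')+0=1+0=1
L[6]='1': occ=1, LF[6]=C('1')+1=2+1=3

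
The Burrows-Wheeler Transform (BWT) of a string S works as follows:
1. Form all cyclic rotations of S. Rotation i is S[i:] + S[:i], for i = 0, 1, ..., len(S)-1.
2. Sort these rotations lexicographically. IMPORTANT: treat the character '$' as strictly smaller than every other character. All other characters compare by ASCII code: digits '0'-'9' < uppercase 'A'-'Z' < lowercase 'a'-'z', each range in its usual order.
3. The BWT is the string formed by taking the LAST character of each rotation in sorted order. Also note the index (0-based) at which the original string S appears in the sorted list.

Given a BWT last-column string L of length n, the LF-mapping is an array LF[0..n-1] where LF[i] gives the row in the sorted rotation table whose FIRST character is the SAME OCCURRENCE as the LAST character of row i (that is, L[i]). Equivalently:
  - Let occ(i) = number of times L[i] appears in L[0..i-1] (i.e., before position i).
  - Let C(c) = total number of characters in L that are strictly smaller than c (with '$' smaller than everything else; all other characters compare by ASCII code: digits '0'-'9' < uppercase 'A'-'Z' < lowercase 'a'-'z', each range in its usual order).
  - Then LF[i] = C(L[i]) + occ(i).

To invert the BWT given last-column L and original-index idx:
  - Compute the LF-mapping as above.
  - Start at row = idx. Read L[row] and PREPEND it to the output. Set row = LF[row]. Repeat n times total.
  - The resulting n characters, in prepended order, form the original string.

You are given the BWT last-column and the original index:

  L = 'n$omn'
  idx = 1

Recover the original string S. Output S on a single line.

LF mapping: 2 0 4 1 3
Walk LF starting at row 1, prepending L[row]:
  step 1: row=1, L[1]='$', prepend. Next row=LF[1]=0
  step 2: row=0, L[0]='n', prepend. Next row=LF[0]=2
  step 3: row=2, L[2]='o', prepend. Next row=LF[2]=4
  step 4: row=4, L[4]='n', prepend. Next row=LF[4]=3
  step 5: row=3, L[3]='m', prepend. Next row=LF[3]=1
Reversed output: mnon$

Answer: mnon$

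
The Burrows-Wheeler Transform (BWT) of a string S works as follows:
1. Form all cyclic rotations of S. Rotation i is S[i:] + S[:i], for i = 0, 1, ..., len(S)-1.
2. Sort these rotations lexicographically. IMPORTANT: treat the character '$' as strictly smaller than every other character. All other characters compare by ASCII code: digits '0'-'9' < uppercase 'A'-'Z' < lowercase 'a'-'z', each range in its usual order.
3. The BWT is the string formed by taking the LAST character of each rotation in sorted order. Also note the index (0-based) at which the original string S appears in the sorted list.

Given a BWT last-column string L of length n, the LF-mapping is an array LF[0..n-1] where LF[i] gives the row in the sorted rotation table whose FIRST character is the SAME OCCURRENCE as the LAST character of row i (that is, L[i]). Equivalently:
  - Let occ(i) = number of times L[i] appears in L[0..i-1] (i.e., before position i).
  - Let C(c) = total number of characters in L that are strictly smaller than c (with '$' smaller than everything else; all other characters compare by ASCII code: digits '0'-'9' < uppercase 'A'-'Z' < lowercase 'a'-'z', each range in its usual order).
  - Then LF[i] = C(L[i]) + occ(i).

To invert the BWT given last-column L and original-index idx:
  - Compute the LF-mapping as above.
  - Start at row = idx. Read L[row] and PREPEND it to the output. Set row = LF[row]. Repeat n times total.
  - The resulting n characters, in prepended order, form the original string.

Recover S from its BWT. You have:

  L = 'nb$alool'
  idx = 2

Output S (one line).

Answer: balloon$

Derivation:
LF mapping: 5 2 0 1 3 6 7 4
Walk LF starting at row 2, prepending L[row]:
  step 1: row=2, L[2]='$', prepend. Next row=LF[2]=0
  step 2: row=0, L[0]='n', prepend. Next row=LF[0]=5
  step 3: row=5, L[5]='o', prepend. Next row=LF[5]=6
  step 4: row=6, L[6]='o', prepend. Next row=LF[6]=7
  step 5: row=7, L[7]='l', prepend. Next row=LF[7]=4
  step 6: row=4, L[4]='l', prepend. Next row=LF[4]=3
  step 7: row=3, L[3]='a', prepend. Next row=LF[3]=1
  step 8: row=1, L[1]='b', prepend. Next row=LF[1]=2
Reversed output: balloon$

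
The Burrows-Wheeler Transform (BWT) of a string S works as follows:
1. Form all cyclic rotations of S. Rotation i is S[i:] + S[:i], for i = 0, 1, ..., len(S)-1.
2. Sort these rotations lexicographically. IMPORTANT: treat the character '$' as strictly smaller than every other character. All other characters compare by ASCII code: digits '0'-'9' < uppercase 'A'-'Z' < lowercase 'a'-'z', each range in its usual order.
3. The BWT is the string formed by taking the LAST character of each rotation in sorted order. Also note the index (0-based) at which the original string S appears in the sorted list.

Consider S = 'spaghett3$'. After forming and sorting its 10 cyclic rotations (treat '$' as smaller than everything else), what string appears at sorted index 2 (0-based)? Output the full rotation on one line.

Answer: aghett3$sp

Derivation:
All 10 rotations (rotation i = S[i:]+S[:i]):
  rot[0] = spaghett3$
  rot[1] = paghett3$s
  rot[2] = aghett3$sp
  rot[3] = ghett3$spa
  rot[4] = hett3$spag
  rot[5] = ett3$spagh
  rot[6] = tt3$spaghe
  rot[7] = t3$spaghet
  rot[8] = 3$spaghett
  rot[9] = $spaghett3
Sorted (with $ < everything):
  sorted[0] = $spaghett3
  sorted[1] = 3$spaghett
  sorted[2] = aghett3$sp
  sorted[3] = ett3$spagh
  sorted[4] = ghett3$spa
  sorted[5] = hett3$spag
  sorted[6] = paghett3$s
  sorted[7] = spaghett3$
  sorted[8] = t3$spaghet
  sorted[9] = tt3$spaghe
sorted[2] = aghett3$sp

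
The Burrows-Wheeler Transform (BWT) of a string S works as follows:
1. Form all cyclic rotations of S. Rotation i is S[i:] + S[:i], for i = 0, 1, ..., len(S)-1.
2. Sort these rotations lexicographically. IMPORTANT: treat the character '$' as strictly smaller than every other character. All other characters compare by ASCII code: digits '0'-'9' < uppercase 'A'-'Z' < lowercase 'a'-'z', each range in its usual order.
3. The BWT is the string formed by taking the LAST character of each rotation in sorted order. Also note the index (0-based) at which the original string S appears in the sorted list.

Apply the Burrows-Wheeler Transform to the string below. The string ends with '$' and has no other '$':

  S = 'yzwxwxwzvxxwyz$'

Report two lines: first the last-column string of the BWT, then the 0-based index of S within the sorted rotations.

All 15 rotations (rotation i = S[i:]+S[:i]):
  rot[0] = yzwxwxwzvxxwyz$
  rot[1] = zwxwxwzvxxwyz$y
  rot[2] = wxwxwzvxxwyz$yz
  rot[3] = xwxwzvxxwyz$yzw
  rot[4] = wxwzvxxwyz$yzwx
  rot[5] = xwzvxxwyz$yzwxw
  rot[6] = wzvxxwyz$yzwxwx
  rot[7] = zvxxwyz$yzwxwxw
  rot[8] = vxxwyz$yzwxwxwz
  rot[9] = xxwyz$yzwxwxwzv
  rot[10] = xwyz$yzwxwxwzvx
  rot[11] = wyz$yzwxwxwzvxx
  rot[12] = yz$yzwxwxwzvxxw
  rot[13] = z$yzwxwxwzvxxwy
  rot[14] = $yzwxwxwzvxxwyz
Sorted (with $ < everything):
  sorted[0] = $yzwxwxwzvxxwyz  (last char: 'z')
  sorted[1] = vxxwyz$yzwxwxwz  (last char: 'z')
  sorted[2] = wxwxwzvxxwyz$yz  (last char: 'z')
  sorted[3] = wxwzvxxwyz$yzwx  (last char: 'x')
  sorted[4] = wyz$yzwxwxwzvxx  (last char: 'x')
  sorted[5] = wzvxxwyz$yzwxwx  (last char: 'x')
  sorted[6] = xwxwzvxxwyz$yzw  (last char: 'w')
  sorted[7] = xwyz$yzwxwxwzvx  (last char: 'x')
  sorted[8] = xwzvxxwyz$yzwxw  (last char: 'w')
  sorted[9] = xxwyz$yzwxwxwzv  (last char: 'v')
  sorted[10] = yz$yzwxwxwzvxxw  (last char: 'w')
  sorted[11] = yzwxwxwzvxxwyz$  (last char: '$')
  sorted[12] = z$yzwxwxwzvxxwy  (last char: 'y')
  sorted[13] = zvxxwyz$yzwxwxw  (last char: 'w')
  sorted[14] = zwxwxwzvxxwyz$y  (last char: 'y')
Last column: zzzxxxwxwvw$ywy
Original string S is at sorted index 11

Answer: zzzxxxwxwvw$ywy
11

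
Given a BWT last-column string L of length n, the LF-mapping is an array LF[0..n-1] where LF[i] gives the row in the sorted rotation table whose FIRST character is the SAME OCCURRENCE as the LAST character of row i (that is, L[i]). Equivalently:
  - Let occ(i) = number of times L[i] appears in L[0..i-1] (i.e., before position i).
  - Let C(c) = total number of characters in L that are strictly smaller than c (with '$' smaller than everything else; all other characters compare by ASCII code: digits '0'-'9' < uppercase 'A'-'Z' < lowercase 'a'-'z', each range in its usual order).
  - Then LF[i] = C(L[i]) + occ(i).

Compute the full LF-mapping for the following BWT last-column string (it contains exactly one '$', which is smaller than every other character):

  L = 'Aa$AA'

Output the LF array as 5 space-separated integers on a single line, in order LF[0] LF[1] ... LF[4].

Char counts: '$':1, 'A':3, 'a':1
C (first-col start): C('$')=0, C('A')=1, C('a')=4
L[0]='A': occ=0, LF[0]=C('A')+0=1+0=1
L[1]='a': occ=0, LF[1]=C('a')+0=4+0=4
L[2]='$': occ=0, LF[2]=C('$')+0=0+0=0
L[3]='A': occ=1, LF[3]=C('A')+1=1+1=2
L[4]='A': occ=2, LF[4]=C('A')+2=1+2=3

Answer: 1 4 0 2 3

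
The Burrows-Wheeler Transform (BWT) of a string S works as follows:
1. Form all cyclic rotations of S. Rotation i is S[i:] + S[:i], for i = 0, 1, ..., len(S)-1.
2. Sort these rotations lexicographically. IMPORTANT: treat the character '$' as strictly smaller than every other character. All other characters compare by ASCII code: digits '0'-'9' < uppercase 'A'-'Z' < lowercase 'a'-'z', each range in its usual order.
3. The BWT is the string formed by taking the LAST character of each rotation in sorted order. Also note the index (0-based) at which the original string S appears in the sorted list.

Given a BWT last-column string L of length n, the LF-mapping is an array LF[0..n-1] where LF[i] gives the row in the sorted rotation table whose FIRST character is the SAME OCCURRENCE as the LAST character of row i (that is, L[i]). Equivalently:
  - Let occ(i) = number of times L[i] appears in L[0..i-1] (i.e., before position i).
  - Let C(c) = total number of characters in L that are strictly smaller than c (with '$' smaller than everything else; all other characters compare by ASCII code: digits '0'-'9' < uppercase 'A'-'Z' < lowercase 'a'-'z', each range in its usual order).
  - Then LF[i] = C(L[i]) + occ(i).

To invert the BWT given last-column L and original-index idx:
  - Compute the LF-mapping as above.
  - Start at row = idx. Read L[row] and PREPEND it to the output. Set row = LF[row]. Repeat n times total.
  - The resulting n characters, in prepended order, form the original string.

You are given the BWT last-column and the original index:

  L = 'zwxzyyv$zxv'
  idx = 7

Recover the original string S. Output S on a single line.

LF mapping: 8 3 4 9 6 7 1 0 10 5 2
Walk LF starting at row 7, prepending L[row]:
  step 1: row=7, L[7]='$', prepend. Next row=LF[7]=0
  step 2: row=0, L[0]='z', prepend. Next row=LF[0]=8
  step 3: row=8, L[8]='z', prepend. Next row=LF[8]=10
  step 4: row=10, L[10]='v', prepend. Next row=LF[10]=2
  step 5: row=2, L[2]='x', prepend. Next row=LF[2]=4
  step 6: row=4, L[4]='y', prepend. Next row=LF[4]=6
  step 7: row=6, L[6]='v', prepend. Next row=LF[6]=1
  step 8: row=1, L[1]='w', prepend. Next row=LF[1]=3
  step 9: row=3, L[3]='z', prepend. Next row=LF[3]=9
  step 10: row=9, L[9]='x', prepend. Next row=LF[9]=5
  step 11: row=5, L[5]='y', prepend. Next row=LF[5]=7
Reversed output: yxzwvyxvzz$

Answer: yxzwvyxvzz$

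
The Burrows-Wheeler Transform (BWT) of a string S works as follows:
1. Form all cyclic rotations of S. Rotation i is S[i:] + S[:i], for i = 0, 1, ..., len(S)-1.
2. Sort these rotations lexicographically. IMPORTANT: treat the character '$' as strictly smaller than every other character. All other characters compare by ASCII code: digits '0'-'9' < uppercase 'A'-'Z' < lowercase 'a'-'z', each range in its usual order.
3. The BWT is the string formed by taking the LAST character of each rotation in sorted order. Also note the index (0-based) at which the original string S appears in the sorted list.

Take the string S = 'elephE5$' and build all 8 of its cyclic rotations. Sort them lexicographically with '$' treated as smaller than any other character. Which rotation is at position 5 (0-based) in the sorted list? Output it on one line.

Answer: hE5$elep

Derivation:
All 8 rotations (rotation i = S[i:]+S[:i]):
  rot[0] = elephE5$
  rot[1] = lephE5$e
  rot[2] = ephE5$el
  rot[3] = phE5$ele
  rot[4] = hE5$elep
  rot[5] = E5$eleph
  rot[6] = 5$elephE
  rot[7] = $elephE5
Sorted (with $ < everything):
  sorted[0] = $elephE5
  sorted[1] = 5$elephE
  sorted[2] = E5$eleph
  sorted[3] = elephE5$
  sorted[4] = ephE5$el
  sorted[5] = hE5$elep
  sorted[6] = lephE5$e
  sorted[7] = phE5$ele
sorted[5] = hE5$elep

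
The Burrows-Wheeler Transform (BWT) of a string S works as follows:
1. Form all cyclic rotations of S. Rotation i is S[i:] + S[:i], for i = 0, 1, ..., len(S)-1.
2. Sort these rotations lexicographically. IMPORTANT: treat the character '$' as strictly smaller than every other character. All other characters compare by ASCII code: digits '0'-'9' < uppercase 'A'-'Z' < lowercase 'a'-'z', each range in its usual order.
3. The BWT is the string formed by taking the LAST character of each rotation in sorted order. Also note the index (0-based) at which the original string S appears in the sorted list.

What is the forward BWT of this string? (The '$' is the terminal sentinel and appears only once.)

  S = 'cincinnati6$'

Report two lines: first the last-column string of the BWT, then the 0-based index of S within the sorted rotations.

All 12 rotations (rotation i = S[i:]+S[:i]):
  rot[0] = cincinnati6$
  rot[1] = incinnati6$c
  rot[2] = ncinnati6$ci
  rot[3] = cinnati6$cin
  rot[4] = innati6$cinc
  rot[5] = nnati6$cinci
  rot[6] = nati6$cincin
  rot[7] = ati6$cincinn
  rot[8] = ti6$cincinna
  rot[9] = i6$cincinnat
  rot[10] = 6$cincinnati
  rot[11] = $cincinnati6
Sorted (with $ < everything):
  sorted[0] = $cincinnati6  (last char: '6')
  sorted[1] = 6$cincinnati  (last char: 'i')
  sorted[2] = ati6$cincinn  (last char: 'n')
  sorted[3] = cincinnati6$  (last char: '$')
  sorted[4] = cinnati6$cin  (last char: 'n')
  sorted[5] = i6$cincinnat  (last char: 't')
  sorted[6] = incinnati6$c  (last char: 'c')
  sorted[7] = innati6$cinc  (last char: 'c')
  sorted[8] = nati6$cincin  (last char: 'n')
  sorted[9] = ncinnati6$ci  (last char: 'i')
  sorted[10] = nnati6$cinci  (last char: 'i')
  sorted[11] = ti6$cincinna  (last char: 'a')
Last column: 6in$ntccniia
Original string S is at sorted index 3

Answer: 6in$ntccniia
3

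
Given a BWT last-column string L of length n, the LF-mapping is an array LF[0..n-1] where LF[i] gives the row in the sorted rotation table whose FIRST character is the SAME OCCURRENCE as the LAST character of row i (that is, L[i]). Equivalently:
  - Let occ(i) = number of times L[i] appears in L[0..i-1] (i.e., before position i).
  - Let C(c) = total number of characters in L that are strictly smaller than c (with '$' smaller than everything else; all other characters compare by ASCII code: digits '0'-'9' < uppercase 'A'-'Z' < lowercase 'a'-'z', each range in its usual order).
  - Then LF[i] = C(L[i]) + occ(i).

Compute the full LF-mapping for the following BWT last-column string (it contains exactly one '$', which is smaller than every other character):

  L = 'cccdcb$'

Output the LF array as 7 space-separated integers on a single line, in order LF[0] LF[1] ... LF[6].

Answer: 2 3 4 6 5 1 0

Derivation:
Char counts: '$':1, 'b':1, 'c':4, 'd':1
C (first-col start): C('$')=0, C('b')=1, C('c')=2, C('d')=6
L[0]='c': occ=0, LF[0]=C('c')+0=2+0=2
L[1]='c': occ=1, LF[1]=C('c')+1=2+1=3
L[2]='c': occ=2, LF[2]=C('c')+2=2+2=4
L[3]='d': occ=0, LF[3]=C('d')+0=6+0=6
L[4]='c': occ=3, LF[4]=C('c')+3=2+3=5
L[5]='b': occ=0, LF[5]=C('b')+0=1+0=1
L[6]='$': occ=0, LF[6]=C('$')+0=0+0=0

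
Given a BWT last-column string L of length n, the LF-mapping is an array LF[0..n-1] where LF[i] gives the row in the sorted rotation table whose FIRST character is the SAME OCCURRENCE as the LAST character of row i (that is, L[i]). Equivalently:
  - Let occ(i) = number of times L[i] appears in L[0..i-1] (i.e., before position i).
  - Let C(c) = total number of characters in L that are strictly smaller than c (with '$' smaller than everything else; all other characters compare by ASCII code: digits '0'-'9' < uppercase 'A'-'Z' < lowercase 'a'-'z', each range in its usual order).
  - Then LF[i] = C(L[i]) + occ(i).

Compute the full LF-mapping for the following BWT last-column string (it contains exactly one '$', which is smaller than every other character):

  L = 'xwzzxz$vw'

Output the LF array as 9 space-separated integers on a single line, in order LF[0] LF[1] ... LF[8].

Answer: 4 2 6 7 5 8 0 1 3

Derivation:
Char counts: '$':1, 'v':1, 'w':2, 'x':2, 'z':3
C (first-col start): C('$')=0, C('v')=1, C('w')=2, C('x')=4, C('z')=6
L[0]='x': occ=0, LF[0]=C('x')+0=4+0=4
L[1]='w': occ=0, LF[1]=C('w')+0=2+0=2
L[2]='z': occ=0, LF[2]=C('z')+0=6+0=6
L[3]='z': occ=1, LF[3]=C('z')+1=6+1=7
L[4]='x': occ=1, LF[4]=C('x')+1=4+1=5
L[5]='z': occ=2, LF[5]=C('z')+2=6+2=8
L[6]='$': occ=0, LF[6]=C('$')+0=0+0=0
L[7]='v': occ=0, LF[7]=C('v')+0=1+0=1
L[8]='w': occ=1, LF[8]=C('w')+1=2+1=3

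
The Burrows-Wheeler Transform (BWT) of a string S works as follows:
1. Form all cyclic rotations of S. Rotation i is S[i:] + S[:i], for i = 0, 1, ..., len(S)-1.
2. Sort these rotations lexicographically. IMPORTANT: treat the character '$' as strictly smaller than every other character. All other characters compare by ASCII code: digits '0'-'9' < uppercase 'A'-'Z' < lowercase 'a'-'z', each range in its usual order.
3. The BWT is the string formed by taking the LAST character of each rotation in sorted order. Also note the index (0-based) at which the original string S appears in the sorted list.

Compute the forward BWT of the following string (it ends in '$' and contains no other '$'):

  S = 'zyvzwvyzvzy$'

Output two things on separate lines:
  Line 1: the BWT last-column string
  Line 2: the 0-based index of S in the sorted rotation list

All 12 rotations (rotation i = S[i:]+S[:i]):
  rot[0] = zyvzwvyzvzy$
  rot[1] = yvzwvyzvzy$z
  rot[2] = vzwvyzvzy$zy
  rot[3] = zwvyzvzy$zyv
  rot[4] = wvyzvzy$zyvz
  rot[5] = vyzvzy$zyvzw
  rot[6] = yzvzy$zyvzwv
  rot[7] = zvzy$zyvzwvy
  rot[8] = vzy$zyvzwvyz
  rot[9] = zy$zyvzwvyzv
  rot[10] = y$zyvzwvyzvz
  rot[11] = $zyvzwvyzvzy
Sorted (with $ < everything):
  sorted[0] = $zyvzwvyzvzy  (last char: 'y')
  sorted[1] = vyzvzy$zyvzw  (last char: 'w')
  sorted[2] = vzwvyzvzy$zy  (last char: 'y')
  sorted[3] = vzy$zyvzwvyz  (last char: 'z')
  sorted[4] = wvyzvzy$zyvz  (last char: 'z')
  sorted[5] = y$zyvzwvyzvz  (last char: 'z')
  sorted[6] = yvzwvyzvzy$z  (last char: 'z')
  sorted[7] = yzvzy$zyvzwv  (last char: 'v')
  sorted[8] = zvzy$zyvzwvy  (last char: 'y')
  sorted[9] = zwvyzvzy$zyv  (last char: 'v')
  sorted[10] = zy$zyvzwvyzv  (last char: 'v')
  sorted[11] = zyvzwvyzvzy$  (last char: '$')
Last column: ywyzzzzvyvv$
Original string S is at sorted index 11

Answer: ywyzzzzvyvv$
11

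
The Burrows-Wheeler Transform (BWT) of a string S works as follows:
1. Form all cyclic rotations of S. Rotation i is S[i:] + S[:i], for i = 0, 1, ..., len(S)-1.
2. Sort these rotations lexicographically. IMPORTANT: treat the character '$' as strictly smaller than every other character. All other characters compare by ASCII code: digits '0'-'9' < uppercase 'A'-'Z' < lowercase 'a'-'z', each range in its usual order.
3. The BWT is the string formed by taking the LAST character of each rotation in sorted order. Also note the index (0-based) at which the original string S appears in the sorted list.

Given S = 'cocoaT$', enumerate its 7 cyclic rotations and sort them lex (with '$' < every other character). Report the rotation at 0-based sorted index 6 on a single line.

All 7 rotations (rotation i = S[i:]+S[:i]):
  rot[0] = cocoaT$
  rot[1] = ocoaT$c
  rot[2] = coaT$co
  rot[3] = oaT$coc
  rot[4] = aT$coco
  rot[5] = T$cocoa
  rot[6] = $cocoaT
Sorted (with $ < everything):
  sorted[0] = $cocoaT
  sorted[1] = T$cocoa
  sorted[2] = aT$coco
  sorted[3] = coaT$co
  sorted[4] = cocoaT$
  sorted[5] = oaT$coc
  sorted[6] = ocoaT$c
sorted[6] = ocoaT$c

Answer: ocoaT$c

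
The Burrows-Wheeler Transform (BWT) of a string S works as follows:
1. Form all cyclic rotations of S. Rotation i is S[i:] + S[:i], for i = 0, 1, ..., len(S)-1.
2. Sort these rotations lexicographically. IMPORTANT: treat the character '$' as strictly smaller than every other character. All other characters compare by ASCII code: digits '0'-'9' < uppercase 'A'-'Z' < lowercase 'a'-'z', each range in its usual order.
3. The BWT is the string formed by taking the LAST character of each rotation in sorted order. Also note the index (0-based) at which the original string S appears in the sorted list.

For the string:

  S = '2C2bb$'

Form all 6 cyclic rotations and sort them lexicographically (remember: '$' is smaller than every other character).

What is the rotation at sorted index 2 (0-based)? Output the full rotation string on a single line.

All 6 rotations (rotation i = S[i:]+S[:i]):
  rot[0] = 2C2bb$
  rot[1] = C2bb$2
  rot[2] = 2bb$2C
  rot[3] = bb$2C2
  rot[4] = b$2C2b
  rot[5] = $2C2bb
Sorted (with $ < everything):
  sorted[0] = $2C2bb
  sorted[1] = 2C2bb$
  sorted[2] = 2bb$2C
  sorted[3] = C2bb$2
  sorted[4] = b$2C2b
  sorted[5] = bb$2C2
sorted[2] = 2bb$2C

Answer: 2bb$2C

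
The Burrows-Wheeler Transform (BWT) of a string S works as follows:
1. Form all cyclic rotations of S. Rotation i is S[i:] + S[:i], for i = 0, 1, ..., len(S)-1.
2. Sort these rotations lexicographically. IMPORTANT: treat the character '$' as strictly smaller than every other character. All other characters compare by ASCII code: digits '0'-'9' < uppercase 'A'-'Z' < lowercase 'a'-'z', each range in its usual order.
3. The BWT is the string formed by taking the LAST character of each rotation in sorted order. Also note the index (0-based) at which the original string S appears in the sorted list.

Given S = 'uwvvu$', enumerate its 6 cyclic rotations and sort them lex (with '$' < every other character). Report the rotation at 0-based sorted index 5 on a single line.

All 6 rotations (rotation i = S[i:]+S[:i]):
  rot[0] = uwvvu$
  rot[1] = wvvu$u
  rot[2] = vvu$uw
  rot[3] = vu$uwv
  rot[4] = u$uwvv
  rot[5] = $uwvvu
Sorted (with $ < everything):
  sorted[0] = $uwvvu
  sorted[1] = u$uwvv
  sorted[2] = uwvvu$
  sorted[3] = vu$uwv
  sorted[4] = vvu$uw
  sorted[5] = wvvu$u
sorted[5] = wvvu$u

Answer: wvvu$u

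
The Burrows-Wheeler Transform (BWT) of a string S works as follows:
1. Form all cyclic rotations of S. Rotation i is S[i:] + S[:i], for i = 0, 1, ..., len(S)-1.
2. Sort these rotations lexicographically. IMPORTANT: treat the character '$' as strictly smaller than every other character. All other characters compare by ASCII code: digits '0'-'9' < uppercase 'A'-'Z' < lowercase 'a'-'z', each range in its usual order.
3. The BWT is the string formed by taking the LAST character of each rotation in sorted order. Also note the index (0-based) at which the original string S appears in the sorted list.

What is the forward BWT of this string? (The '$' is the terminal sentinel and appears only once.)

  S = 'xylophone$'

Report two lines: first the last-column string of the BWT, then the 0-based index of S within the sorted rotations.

All 10 rotations (rotation i = S[i:]+S[:i]):
  rot[0] = xylophone$
  rot[1] = ylophone$x
  rot[2] = lophone$xy
  rot[3] = ophone$xyl
  rot[4] = phone$xylo
  rot[5] = hone$xylop
  rot[6] = one$xyloph
  rot[7] = ne$xylopho
  rot[8] = e$xylophon
  rot[9] = $xylophone
Sorted (with $ < everything):
  sorted[0] = $xylophone  (last char: 'e')
  sorted[1] = e$xylophon  (last char: 'n')
  sorted[2] = hone$xylop  (last char: 'p')
  sorted[3] = lophone$xy  (last char: 'y')
  sorted[4] = ne$xylopho  (last char: 'o')
  sorted[5] = one$xyloph  (last char: 'h')
  sorted[6] = ophone$xyl  (last char: 'l')
  sorted[7] = phone$xylo  (last char: 'o')
  sorted[8] = xylophone$  (last char: '$')
  sorted[9] = ylophone$x  (last char: 'x')
Last column: enpyohlo$x
Original string S is at sorted index 8

Answer: enpyohlo$x
8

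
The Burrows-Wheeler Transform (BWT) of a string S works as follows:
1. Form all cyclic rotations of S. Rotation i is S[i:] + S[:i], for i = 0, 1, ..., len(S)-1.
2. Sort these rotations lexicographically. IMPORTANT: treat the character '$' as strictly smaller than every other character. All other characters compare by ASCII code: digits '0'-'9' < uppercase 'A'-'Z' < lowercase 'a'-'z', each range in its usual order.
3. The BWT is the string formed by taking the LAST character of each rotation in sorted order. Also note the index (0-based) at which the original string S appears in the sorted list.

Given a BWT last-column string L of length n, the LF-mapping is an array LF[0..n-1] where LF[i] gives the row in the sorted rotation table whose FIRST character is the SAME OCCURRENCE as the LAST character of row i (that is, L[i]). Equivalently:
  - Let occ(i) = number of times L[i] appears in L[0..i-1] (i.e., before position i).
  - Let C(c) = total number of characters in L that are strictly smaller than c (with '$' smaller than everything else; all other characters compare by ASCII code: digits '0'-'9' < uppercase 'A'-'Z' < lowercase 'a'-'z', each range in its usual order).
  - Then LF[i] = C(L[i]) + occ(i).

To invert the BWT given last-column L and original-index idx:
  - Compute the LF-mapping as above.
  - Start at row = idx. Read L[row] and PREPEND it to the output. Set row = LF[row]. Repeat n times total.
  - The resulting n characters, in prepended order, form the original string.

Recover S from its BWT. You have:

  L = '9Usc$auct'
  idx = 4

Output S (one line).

Answer: cactusU9$

Derivation:
LF mapping: 1 2 6 4 0 3 8 5 7
Walk LF starting at row 4, prepending L[row]:
  step 1: row=4, L[4]='$', prepend. Next row=LF[4]=0
  step 2: row=0, L[0]='9', prepend. Next row=LF[0]=1
  step 3: row=1, L[1]='U', prepend. Next row=LF[1]=2
  step 4: row=2, L[2]='s', prepend. Next row=LF[2]=6
  step 5: row=6, L[6]='u', prepend. Next row=LF[6]=8
  step 6: row=8, L[8]='t', prepend. Next row=LF[8]=7
  step 7: row=7, L[7]='c', prepend. Next row=LF[7]=5
  step 8: row=5, L[5]='a', prepend. Next row=LF[5]=3
  step 9: row=3, L[3]='c', prepend. Next row=LF[3]=4
Reversed output: cactusU9$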